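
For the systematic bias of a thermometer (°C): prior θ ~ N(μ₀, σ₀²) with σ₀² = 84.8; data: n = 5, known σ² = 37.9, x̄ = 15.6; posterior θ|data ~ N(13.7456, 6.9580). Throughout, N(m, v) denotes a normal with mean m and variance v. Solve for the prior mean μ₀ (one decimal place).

With known observation variance, the Normal–Normal posterior has precision τ_n = τ₀ + n/σ² and mean μ_n = (τ₀μ₀ + (n/σ²)x̄)/τ_n.
Here τ₀ = 1/84.8 = 0.011792 and τ_data = 5/37.9 = 0.131926, so τ_n = 0.143718.
Rearranging for μ₀: μ₀ = (μ_n·τ_n − τ_data·x̄)/τ₀ = (13.7456·0.143718 − 0.131926·15.6) / 0.011792 = -0.082555/0.011792 ≈ -7.0.

μ₀ = -7.0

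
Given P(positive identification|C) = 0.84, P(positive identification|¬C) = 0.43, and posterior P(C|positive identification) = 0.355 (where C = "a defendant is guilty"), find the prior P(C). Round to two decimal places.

In odds form, posterior odds = prior odds × likelihood ratio, so prior odds = posterior odds ÷ LR.
Posterior odds = 0.355/(1−0.355) = 0.5504. LR = 0.84/0.43 = 1.9535.
Prior odds = 0.5504/1.9535 = 0.2818, so P(C) = 0.2818/(1+0.2818) ≈ 0.22.

P(C) = 0.22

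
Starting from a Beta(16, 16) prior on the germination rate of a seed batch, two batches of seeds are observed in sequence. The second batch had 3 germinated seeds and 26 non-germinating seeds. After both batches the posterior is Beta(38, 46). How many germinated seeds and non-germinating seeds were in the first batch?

19 germinated seeds and 4 non-germinating seeds

Sequential conjugate updates are equivalent to a single update on the pooled data, so total successes = posterior α − prior α and total failures = posterior β − prior β.
Total across both batches: 38−16=22 germinated seeds, 46−16=30 non-germinating seeds.
Subtract the second batch: 22−3=19 germinated seeds and 30−26=4 non-germinating seeds.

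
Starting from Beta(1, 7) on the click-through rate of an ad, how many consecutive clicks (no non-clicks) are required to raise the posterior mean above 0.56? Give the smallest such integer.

After k clicks and 0 non-clicks the posterior is Beta(1+k, 7), with mean (1+k)/(1+7+k).
Set (1+k)/(8+k) > 0.56 and solve: k > (0.56·8 − 1)/(1 − 0.56) = 7.909.
The smallest integer exceeding 7.909 is 8.

k = 8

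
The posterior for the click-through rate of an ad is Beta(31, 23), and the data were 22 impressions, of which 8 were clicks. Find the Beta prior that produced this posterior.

Beta(23, 9)

Under Beta–binomial conjugacy the posterior parameters are (α+s, β+f).
So α = 31 − 8 = 23 and β = 23 − 14 = 9.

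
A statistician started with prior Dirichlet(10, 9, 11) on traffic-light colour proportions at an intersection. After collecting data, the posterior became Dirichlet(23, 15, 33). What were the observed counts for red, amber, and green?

For a Dirichlet(α) prior with multinomial counts c, the posterior is Dirichlet(α + c) componentwise.
Counts are posterior − prior componentwise: 23−10=13, 15−9=6, 33−11=22.

counts (13, 6, 22)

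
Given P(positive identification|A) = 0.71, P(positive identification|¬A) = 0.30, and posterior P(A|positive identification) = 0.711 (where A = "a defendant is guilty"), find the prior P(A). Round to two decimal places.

P(A) = 0.51

Bayes' rule in odds form gives O(A|E) = O(A)·[P(E|A)/P(E|¬A)], hence O(A) = O(A|E)/LR.
Posterior odds = 0.711/(1−0.711) = 2.4602. LR = 0.71/0.30 = 2.3667.
Prior odds = 2.4602/2.3667 = 1.0395, so P(A) = 1.0395/(1+1.0395) ≈ 0.51.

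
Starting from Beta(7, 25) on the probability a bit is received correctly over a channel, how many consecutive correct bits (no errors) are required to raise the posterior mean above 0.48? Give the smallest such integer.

k = 17

After k correct bits and 0 errors the posterior is Beta(7+k, 25), with mean (7+k)/(7+25+k).
Set (7+k)/(32+k) > 0.48 and solve: k > (0.48·32 − 7)/(1 − 0.48) = 16.077.
The smallest integer exceeding 16.077 is 17, and checking k=17: (24)/(49) = 0.4898 > 0.48.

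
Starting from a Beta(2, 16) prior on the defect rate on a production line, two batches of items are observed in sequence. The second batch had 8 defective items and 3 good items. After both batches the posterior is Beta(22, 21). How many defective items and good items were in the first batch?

12 defective items and 2 good items

Sequential conjugate updates are equivalent to a single update on the pooled data, so total successes = posterior α − prior α and total failures = posterior β − prior β.
Total across both batches: 22−2=20 defective items, 21−16=5 good items.
Subtract the second batch: 20−8=12 defective items and 5−3=2 good items.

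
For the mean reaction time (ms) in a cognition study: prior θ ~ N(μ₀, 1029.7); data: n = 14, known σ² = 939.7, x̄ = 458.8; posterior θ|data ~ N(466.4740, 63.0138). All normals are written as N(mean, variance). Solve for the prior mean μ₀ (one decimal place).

μ₀ = 584.2

The posterior mean is a precision-weighted average: μ_n = (τ₀μ₀ + τ_data·x̄)/(τ₀+τ_data), with τ₀=1/σ₀² and τ_data=n/σ².
Here τ₀ = 1/1029.7 = 0.000971 and τ_data = 14/939.7 = 0.014898, so τ_n = 0.015869.
Rearranging for μ₀: μ₀ = (μ_n·τ_n − τ_data·x̄)/τ₀ = (466.4740·0.015869 − 0.014898·458.8) / 0.000971 = 0.567274/0.000971 ≈ 584.2.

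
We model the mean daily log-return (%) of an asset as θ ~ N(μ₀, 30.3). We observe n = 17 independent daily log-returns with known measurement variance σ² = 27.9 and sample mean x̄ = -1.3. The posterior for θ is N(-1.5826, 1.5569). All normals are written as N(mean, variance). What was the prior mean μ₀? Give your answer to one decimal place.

μ₀ = -6.8

The posterior mean is a precision-weighted average: μ_n = (τ₀μ₀ + τ_data·x̄)/(τ₀+τ_data), with τ₀=1/σ₀² and τ_data=n/σ².
Here τ₀ = 1/30.3 = 0.033003 and τ_data = 17/27.9 = 0.609319, so τ_n = 0.642322.
Rearranging for μ₀: μ₀ = (μ_n·τ_n − τ_data·x̄)/τ₀ = (-1.5826·0.642322 − 0.609319·-1.3) / 0.033003 = -0.224424/0.033003 ≈ -6.8.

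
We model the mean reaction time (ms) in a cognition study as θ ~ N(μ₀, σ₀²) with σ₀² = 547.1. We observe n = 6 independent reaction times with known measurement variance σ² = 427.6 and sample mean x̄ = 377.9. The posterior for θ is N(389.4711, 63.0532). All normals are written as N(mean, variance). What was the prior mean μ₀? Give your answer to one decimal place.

With known observation variance, the Normal–Normal posterior has precision τ_n = τ₀ + n/σ² and mean μ_n = (τ₀μ₀ + (n/σ²)x̄)/τ_n.
Here τ₀ = 1/547.1 = 0.001828 and τ_data = 6/427.6 = 0.014032, so τ_n = 0.015860.
Rearranging for μ₀: μ₀ = (μ_n·τ_n − τ_data·x̄)/τ₀ = (389.4711·0.015860 − 0.014032·377.9) / 0.001828 = 0.874319/0.001828 ≈ 478.3.

μ₀ = 478.3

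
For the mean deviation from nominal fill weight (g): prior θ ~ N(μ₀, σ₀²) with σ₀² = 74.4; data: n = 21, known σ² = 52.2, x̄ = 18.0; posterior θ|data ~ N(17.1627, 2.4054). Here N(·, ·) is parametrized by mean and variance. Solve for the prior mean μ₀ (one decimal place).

The posterior mean is a precision-weighted average: μ_n = (τ₀μ₀ + τ_data·x̄)/(τ₀+τ_data), with τ₀=1/σ₀² and τ_data=n/σ².
Here τ₀ = 1/74.4 = 0.013441 and τ_data = 21/52.2 = 0.402299, so τ_n = 0.415740.
Rearranging for μ₀: μ₀ = (μ_n·τ_n − τ_data·x̄)/τ₀ = (17.1627·0.415740 − 0.402299·18.0) / 0.013441 = -0.106161/0.013441 ≈ -7.9.

μ₀ = -7.9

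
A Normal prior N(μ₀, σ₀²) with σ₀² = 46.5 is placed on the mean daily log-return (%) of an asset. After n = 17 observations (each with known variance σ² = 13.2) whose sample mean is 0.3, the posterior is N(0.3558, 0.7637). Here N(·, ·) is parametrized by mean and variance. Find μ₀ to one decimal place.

μ₀ = 3.7

The posterior mean is a precision-weighted average: μ_n = (τ₀μ₀ + τ_data·x̄)/(τ₀+τ_data), with τ₀=1/σ₀² and τ_data=n/σ².
Here τ₀ = 1/46.5 = 0.021505 and τ_data = 17/13.2 = 1.287879, so τ_n = 1.309384.
Rearranging for μ₀: μ₀ = (μ_n·τ_n − τ_data·x̄)/τ₀ = (0.3558·1.309384 − 1.287879·0.3) / 0.021505 = 0.079515/0.021505 ≈ 3.7.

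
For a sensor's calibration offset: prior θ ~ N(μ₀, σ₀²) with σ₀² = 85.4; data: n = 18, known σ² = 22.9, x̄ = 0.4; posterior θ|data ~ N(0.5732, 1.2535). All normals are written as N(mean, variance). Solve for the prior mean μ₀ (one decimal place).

μ₀ = 12.2

The posterior mean is a precision-weighted average: μ_n = (τ₀μ₀ + τ_data·x̄)/(τ₀+τ_data), with τ₀=1/σ₀² and τ_data=n/σ².
Here τ₀ = 1/85.4 = 0.011710 and τ_data = 18/22.9 = 0.786026, so τ_n = 0.797736.
Rearranging for μ₀: μ₀ = (μ_n·τ_n − τ_data·x̄)/τ₀ = (0.5732·0.797736 − 0.786026·0.4) / 0.011710 = 0.142852/0.011710 ≈ 12.2.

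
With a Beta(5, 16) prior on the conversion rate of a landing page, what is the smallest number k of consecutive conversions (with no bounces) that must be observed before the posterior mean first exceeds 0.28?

k = 2

After k conversions and 0 bounces the posterior is Beta(5+k, 16), with mean (5+k)/(5+16+k).
Set (5+k)/(21+k) > 0.28 and solve: k > (0.28·21 − 5)/(1 − 0.28) = 1.222.
The smallest integer exceeding 1.222 is 2, and checking k=2: (7)/(23) = 0.3043 > 0.28.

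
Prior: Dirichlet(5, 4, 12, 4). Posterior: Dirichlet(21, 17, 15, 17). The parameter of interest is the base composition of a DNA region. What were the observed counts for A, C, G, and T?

For a Dirichlet(α) prior with multinomial counts c, the posterior is Dirichlet(α + c) componentwise.
Counts are posterior − prior componentwise: 21−5=16, 17−4=13, 15−12=3, 17−4=13.

counts (16, 13, 3, 13)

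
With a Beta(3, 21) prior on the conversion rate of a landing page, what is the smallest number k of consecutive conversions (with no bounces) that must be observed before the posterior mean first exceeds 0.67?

k = 40

After k conversions and 0 bounces the posterior is Beta(3+k, 21), with mean (3+k)/(3+21+k).
Set (3+k)/(24+k) > 0.67 and solve: k > (0.67·24 − 3)/(1 − 0.67) = 39.636.
The smallest integer exceeding 39.636 is 40, and checking k=40: (43)/(64) = 0.6719 > 0.67.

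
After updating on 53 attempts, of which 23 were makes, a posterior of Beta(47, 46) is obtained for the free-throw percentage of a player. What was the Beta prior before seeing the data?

Beta(24, 16)

A Beta(a, b) prior with s successes and f failures in binomial data gives a Beta(a+s, b+f) posterior.
Subtract the data counts: 47−23=24, 46−30=16.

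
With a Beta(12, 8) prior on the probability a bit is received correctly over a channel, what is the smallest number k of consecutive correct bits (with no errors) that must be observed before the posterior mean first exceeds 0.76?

k = 14

After k correct bits and 0 errors the posterior is Beta(12+k, 8), with mean (12+k)/(12+8+k).
Set (12+k)/(20+k) > 0.76 and solve: k > (0.76·20 − 12)/(1 − 0.76) = 13.333.
The smallest integer exceeding 13.333 is 14.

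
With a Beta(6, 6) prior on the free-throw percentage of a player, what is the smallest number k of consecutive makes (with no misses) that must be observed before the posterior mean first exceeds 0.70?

After k makes and 0 misses the posterior is Beta(6+k, 6), with mean (6+k)/(6+6+k).
Set (6+k)/(12+k) > 0.70 and solve: k > (0.70·12 − 6)/(1 − 0.70) = 8.000.
The smallest integer exceeding 8.000 is 9.

k = 9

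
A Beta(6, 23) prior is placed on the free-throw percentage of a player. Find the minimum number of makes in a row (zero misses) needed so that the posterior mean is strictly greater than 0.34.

k = 6

After k makes and 0 misses the posterior is Beta(6+k, 23), with mean (6+k)/(6+23+k).
Set (6+k)/(29+k) > 0.34 and solve: k > (0.34·29 − 6)/(1 − 0.34) = 5.848.
The smallest integer exceeding 5.848 is 6, and checking k=6: (12)/(35) = 0.3429 > 0.34.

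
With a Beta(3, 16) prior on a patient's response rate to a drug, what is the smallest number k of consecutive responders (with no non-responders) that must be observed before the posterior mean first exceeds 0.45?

After k responders and 0 non-responders the posterior is Beta(3+k, 16), with mean (3+k)/(3+16+k).
Set (3+k)/(19+k) > 0.45 and solve: k > (0.45·19 − 3)/(1 − 0.45) = 10.091.
The smallest integer exceeding 10.091 is 11, and checking k=11: (14)/(30) = 0.4667 > 0.45.

k = 11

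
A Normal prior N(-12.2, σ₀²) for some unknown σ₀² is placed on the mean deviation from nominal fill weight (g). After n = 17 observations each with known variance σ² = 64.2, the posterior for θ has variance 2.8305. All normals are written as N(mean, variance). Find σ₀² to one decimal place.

σ₀² = 11.3

Posterior precision equals prior precision plus data precision: 1/σ_n² = 1/σ₀² + n/σ².
So 1/σ₀² = 1/2.8305 − 17/64.2 = 0.353294 − 0.264798 = 0.088496.
Hence σ₀² = 1/0.088496 ≈ 11.3.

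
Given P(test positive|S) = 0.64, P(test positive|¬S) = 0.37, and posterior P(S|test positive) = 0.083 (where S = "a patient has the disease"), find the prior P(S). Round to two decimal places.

Bayes' rule in odds form gives O(S|E) = O(S)·[P(E|S)/P(E|¬S)], hence O(S) = O(S|E)/LR.
Posterior odds = 0.083/(1−0.083) = 0.0905. LR = 0.64/0.37 = 1.7297.
Prior odds = 0.0905/1.7297 = 0.0523, so P(S) = 0.0523/(1+0.0523) ≈ 0.05.

P(S) = 0.05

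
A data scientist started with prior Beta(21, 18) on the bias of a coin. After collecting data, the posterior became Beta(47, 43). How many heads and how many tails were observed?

A Beta(α, β) prior with s successes and f failures in binomial data gives a Beta(α+s, β+f) posterior.
So s = 47 − 21 = 26 and f = 43 − 18 = 25.

26 heads and 25 tails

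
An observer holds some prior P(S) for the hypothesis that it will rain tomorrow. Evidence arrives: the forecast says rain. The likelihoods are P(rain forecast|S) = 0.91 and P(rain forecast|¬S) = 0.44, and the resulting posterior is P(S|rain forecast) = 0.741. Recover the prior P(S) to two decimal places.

P(S) = 0.58

In odds form, posterior odds = prior odds × likelihood ratio, so prior odds = posterior odds ÷ LR.
Posterior odds = 0.741/(1−0.741) = 2.8610. LR = 0.91/0.44 = 2.0682.
Prior odds = 2.8610/2.0682 = 1.3833, so P(S) = 1.3833/(1+1.3833) ≈ 0.58.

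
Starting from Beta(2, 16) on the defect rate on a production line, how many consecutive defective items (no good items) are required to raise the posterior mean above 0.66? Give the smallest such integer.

k = 30

After k defective items and 0 good items the posterior is Beta(2+k, 16), with mean (2+k)/(2+16+k).
Set (2+k)/(18+k) > 0.66 and solve: k > (0.66·18 − 2)/(1 − 0.66) = 29.059.
The smallest integer exceeding 29.059 is 30.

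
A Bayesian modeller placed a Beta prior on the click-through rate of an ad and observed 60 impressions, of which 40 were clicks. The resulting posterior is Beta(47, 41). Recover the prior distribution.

Beta is conjugate to the binomial likelihood: posterior = Beta(α+s, β+f).
So α = 47 − 40 = 7 and β = 41 − 20 = 21.

Beta(7, 21)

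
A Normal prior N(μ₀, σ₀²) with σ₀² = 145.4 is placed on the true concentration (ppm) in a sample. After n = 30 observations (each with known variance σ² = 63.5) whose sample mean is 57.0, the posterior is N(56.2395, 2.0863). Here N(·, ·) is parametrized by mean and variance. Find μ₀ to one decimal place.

μ₀ = 4.0

With known observation variance, the Normal–Normal posterior has precision τ_n = τ₀ + n/σ² and mean μ_n = (τ₀μ₀ + (n/σ²)x̄)/τ_n.
Here τ₀ = 1/145.4 = 0.006878 and τ_data = 30/63.5 = 0.472441, so τ_n = 0.479319.
Rearranging for μ₀: μ₀ = (μ_n·τ_n − τ_data·x̄)/τ₀ = (56.2395·0.479319 − 0.472441·57.0) / 0.006878 = 0.027524/0.006878 ≈ 4.0.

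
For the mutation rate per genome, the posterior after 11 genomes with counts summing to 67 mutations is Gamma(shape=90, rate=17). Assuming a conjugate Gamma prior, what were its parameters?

A Gamma(α, β) prior (rate parametrization) on a Poisson rate with n observations summing to S gives posterior Gamma(α+S, β+n).
So α = 90 − 67 = 23 and β = 17 − 11 = 6.

Gamma(shape=23, rate=6)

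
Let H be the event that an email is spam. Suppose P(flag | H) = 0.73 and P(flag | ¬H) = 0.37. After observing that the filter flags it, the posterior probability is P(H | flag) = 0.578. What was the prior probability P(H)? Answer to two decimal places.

In odds form, posterior odds = prior odds × likelihood ratio, so prior odds = posterior odds ÷ LR.
Posterior odds = 0.578/(1−0.578) = 1.3697. LR = 0.73/0.37 = 1.9730.
Prior odds = 1.3697/1.9730 = 0.6942, so P(H) = 0.6942/(1+0.6942) ≈ 0.41.

P(H) = 0.41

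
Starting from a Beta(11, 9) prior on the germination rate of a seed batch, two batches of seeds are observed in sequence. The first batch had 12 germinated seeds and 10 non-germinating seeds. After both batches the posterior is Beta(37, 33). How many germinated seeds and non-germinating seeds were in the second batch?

Sequential conjugate updates are equivalent to a single update on the pooled data, so total successes = posterior α − prior α and total failures = posterior β − prior β.
Total across both batches: 37−11=26 germinated seeds, 33−9=24 non-germinating seeds.
Subtract the first batch: 26−12=14 germinated seeds and 24−10=14 non-germinating seeds.

14 germinated seeds and 14 non-germinating seeds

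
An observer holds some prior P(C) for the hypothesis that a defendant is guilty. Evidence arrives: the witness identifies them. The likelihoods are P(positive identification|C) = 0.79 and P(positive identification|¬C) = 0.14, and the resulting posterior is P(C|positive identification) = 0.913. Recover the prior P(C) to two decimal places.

P(C) = 0.65

In odds form, posterior odds = prior odds × likelihood ratio, so prior odds = posterior odds ÷ LR.
Posterior odds = 0.913/(1−0.913) = 10.4943. LR = 0.79/0.14 = 5.6429.
Prior odds = 10.4943/5.6429 = 1.8597, so P(C) = 1.8597/(1+1.8597) ≈ 0.65.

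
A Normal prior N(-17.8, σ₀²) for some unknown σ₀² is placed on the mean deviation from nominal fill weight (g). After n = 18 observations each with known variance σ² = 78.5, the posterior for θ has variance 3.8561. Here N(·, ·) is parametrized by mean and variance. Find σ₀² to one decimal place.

Posterior precision equals prior precision plus data precision: 1/σ_n² = 1/σ₀² + n/σ².
So 1/σ₀² = 1/3.8561 − 18/78.5 = 0.259329 − 0.229299 = 0.030030.
Hence σ₀² = 1/0.030030 ≈ 33.3.

σ₀² = 33.3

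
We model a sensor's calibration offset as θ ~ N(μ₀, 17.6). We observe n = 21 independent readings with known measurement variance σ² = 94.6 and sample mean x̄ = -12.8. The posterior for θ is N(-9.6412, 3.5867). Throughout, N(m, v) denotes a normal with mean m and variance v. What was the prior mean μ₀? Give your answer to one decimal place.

With known observation variance, the Normal–Normal posterior has precision τ_n = τ₀ + n/σ² and mean μ_n = (τ₀μ₀ + (n/σ²)x̄)/τ_n.
Here τ₀ = 1/17.6 = 0.056818 and τ_data = 21/94.6 = 0.221987, so τ_n = 0.278805.
Rearranging for μ₀: μ₀ = (μ_n·τ_n − τ_data·x̄)/τ₀ = (-9.6412·0.278805 − 0.221987·-12.8) / 0.056818 = 0.153419/0.056818 ≈ 2.7.

μ₀ = 2.7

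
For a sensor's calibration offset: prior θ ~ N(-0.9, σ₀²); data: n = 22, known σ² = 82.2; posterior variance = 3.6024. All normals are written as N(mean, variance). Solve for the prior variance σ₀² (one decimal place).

For the Normal–Normal model with known σ², precisions add: τ_n = τ₀ + n/σ².
So 1/σ₀² = 1/3.6024 − 22/82.2 = 0.277593 − 0.267640 = 0.009953.
Hence σ₀² = 1/0.009953 ≈ 100.5.

σ₀² = 100.5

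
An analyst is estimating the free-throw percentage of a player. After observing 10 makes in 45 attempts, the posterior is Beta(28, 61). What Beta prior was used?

Beta(18, 26)

Under Beta–binomial conjugacy the posterior parameters are (a+s, b+f).
So a = 28 − 10 = 18 and b = 61 − 35 = 26.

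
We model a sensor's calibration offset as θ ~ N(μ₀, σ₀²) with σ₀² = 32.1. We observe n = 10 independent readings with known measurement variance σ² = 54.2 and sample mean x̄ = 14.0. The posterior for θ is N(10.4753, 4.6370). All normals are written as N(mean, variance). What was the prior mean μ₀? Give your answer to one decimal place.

With known observation variance, the Normal–Normal posterior has precision τ_n = τ₀ + n/σ² and mean μ_n = (τ₀μ₀ + (n/σ²)x̄)/τ_n.
Here τ₀ = 1/32.1 = 0.031153 and τ_data = 10/54.2 = 0.184502, so τ_n = 0.215655.
Rearranging for μ₀: μ₀ = (μ_n·τ_n − τ_data·x̄)/τ₀ = (10.4753·0.215655 − 0.184502·14.0) / 0.031153 = -0.323977/0.031153 ≈ -10.4.

μ₀ = -10.4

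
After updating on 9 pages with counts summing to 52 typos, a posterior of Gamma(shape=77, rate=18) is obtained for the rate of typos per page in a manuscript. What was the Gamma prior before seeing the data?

Gamma(shape=25, rate=9)

A Gamma(α, β) prior (rate parametrization) on a Poisson rate with n observations summing to S gives posterior Gamma(α+S, β+n).
So α = 77 − 52 = 25 and β = 18 − 9 = 9.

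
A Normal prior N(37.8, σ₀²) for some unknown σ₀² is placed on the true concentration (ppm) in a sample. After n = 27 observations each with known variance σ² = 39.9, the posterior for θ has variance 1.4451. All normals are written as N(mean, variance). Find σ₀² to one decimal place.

Posterior precision equals prior precision plus data precision: 1/σ_n² = 1/σ₀² + n/σ².
So 1/σ₀² = 1/1.4451 − 27/39.9 = 0.691994 − 0.676692 = 0.015302.
Hence σ₀² = 1/0.015302 ≈ 65.4.

σ₀² = 65.4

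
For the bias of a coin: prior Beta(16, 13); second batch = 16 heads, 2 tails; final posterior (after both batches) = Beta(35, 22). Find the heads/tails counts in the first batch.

Because Beta–binomial updating is additive in the counts, the combined data contributed (α_post−α_prior, β_post−β_prior) successes and failures.
Total across both batches: 35−16=19 heads, 22−13=9 tails.
Subtract the second batch: 19−16=3 heads and 9−2=7 tails.

3 heads and 7 tails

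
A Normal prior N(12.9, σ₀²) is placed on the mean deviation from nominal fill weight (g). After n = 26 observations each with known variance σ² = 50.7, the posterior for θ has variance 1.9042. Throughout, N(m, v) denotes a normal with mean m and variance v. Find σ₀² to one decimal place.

For the Normal–Normal model with known σ², precisions add: τ_n = τ₀ + n/σ².
So 1/σ₀² = 1/1.9042 − 26/50.7 = 0.525155 − 0.512821 = 0.012334.
Hence σ₀² = 1/0.012334 ≈ 81.1.

σ₀² = 81.1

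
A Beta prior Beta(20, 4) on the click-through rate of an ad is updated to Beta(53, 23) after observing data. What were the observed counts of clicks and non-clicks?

33 clicks and 19 non-clicks

Under Beta–binomial conjugacy the posterior parameters are (α+s, β+f).
So s = 53 − 20 = 33 and f = 23 − 4 = 19.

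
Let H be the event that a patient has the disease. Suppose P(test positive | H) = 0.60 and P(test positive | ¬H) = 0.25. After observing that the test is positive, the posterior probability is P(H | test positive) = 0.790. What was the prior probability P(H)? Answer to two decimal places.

Bayes' rule in odds form gives O(H|E) = O(H)·[P(E|H)/P(E|¬H)], hence O(H) = O(H|E)/LR.
Posterior odds = 0.790/(1−0.790) = 3.7619. LR = 0.60/0.25 = 2.4000.
Prior odds = 3.7619/2.4000 = 1.5675, so P(H) = 1.5675/(1+1.5675) ≈ 0.61.

P(H) = 0.61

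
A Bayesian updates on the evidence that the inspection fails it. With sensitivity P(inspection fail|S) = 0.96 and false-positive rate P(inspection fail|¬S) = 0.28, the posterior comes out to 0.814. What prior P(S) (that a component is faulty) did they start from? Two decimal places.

Bayes' rule in odds form gives O(S|E) = O(S)·[P(E|S)/P(E|¬S)], hence O(S) = O(S|E)/LR.
Posterior odds = 0.814/(1−0.814) = 4.3763. LR = 0.96/0.28 = 3.4286.
Prior odds = 4.3763/3.4286 = 1.2764, so P(S) = 1.2764/(1+1.2764) ≈ 0.56.

P(S) = 0.56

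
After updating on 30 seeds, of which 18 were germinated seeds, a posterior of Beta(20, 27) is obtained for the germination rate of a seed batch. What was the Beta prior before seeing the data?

Beta(2, 15)

Under Beta–binomial conjugacy the posterior parameters are (a+s, b+f).
Subtract the data counts: 20−18=2, 27−12=15.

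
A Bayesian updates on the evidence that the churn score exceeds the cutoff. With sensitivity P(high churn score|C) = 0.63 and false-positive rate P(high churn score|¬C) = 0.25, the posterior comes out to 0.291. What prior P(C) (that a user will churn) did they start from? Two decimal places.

Bayes' rule in odds form gives O(C|E) = O(C)·[P(E|C)/P(E|¬C)], hence O(C) = O(C|E)/LR.
Posterior odds = 0.291/(1−0.291) = 0.4104. LR = 0.63/0.25 = 2.5200.
Prior odds = 0.4104/2.5200 = 0.1629, so P(C) = 0.1629/(1+0.1629) ≈ 0.14.

P(C) = 0.14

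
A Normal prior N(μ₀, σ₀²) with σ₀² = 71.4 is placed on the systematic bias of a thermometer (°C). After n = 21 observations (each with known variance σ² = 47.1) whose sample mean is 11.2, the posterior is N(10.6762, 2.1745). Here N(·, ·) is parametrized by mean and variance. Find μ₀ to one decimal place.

μ₀ = -6.0

With known observation variance, the Normal–Normal posterior has precision τ_n = τ₀ + n/σ² and mean μ_n = (τ₀μ₀ + (n/σ²)x̄)/τ_n.
Here τ₀ = 1/71.4 = 0.014006 and τ_data = 21/47.1 = 0.445860, so τ_n = 0.459866.
Rearranging for μ₀: μ₀ = (μ_n·τ_n − τ_data·x̄)/τ₀ = (10.6762·0.459866 − 0.445860·11.2) / 0.014006 = -0.084011/0.014006 ≈ -6.0.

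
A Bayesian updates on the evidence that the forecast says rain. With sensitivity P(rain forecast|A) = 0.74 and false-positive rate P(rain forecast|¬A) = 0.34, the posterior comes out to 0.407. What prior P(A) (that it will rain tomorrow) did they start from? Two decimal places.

In odds form, posterior odds = prior odds × likelihood ratio, so prior odds = posterior odds ÷ LR.
Posterior odds = 0.407/(1−0.407) = 0.6863. LR = 0.74/0.34 = 2.1765.
Prior odds = 0.6863/2.1765 = 0.3153, so P(A) = 0.3153/(1+0.3153) ≈ 0.24.

P(A) = 0.24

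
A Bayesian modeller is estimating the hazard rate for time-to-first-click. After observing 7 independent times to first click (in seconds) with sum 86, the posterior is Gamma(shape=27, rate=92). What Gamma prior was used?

Gamma(shape=20, rate=6)

For an exponential likelihood with a Gamma(α, β) prior on the rate, n observations with total T give posterior Gamma(α+n, β+T).
So α = 27 − 7 = 20 and β = 92 − 86 = 6.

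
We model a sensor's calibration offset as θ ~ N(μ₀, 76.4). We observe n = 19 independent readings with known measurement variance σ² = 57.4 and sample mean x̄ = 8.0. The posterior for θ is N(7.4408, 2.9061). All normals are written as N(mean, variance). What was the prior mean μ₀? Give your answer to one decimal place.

The posterior mean is a precision-weighted average: μ_n = (τ₀μ₀ + τ_data·x̄)/(τ₀+τ_data), with τ₀=1/σ₀² and τ_data=n/σ².
Here τ₀ = 1/76.4 = 0.013089 and τ_data = 19/57.4 = 0.331010, so τ_n = 0.344099.
Rearranging for μ₀: μ₀ = (μ_n·τ_n − τ_data·x̄)/τ₀ = (7.4408·0.344099 − 0.331010·8.0) / 0.013089 = -0.087708/0.013089 ≈ -6.7.

μ₀ = -6.7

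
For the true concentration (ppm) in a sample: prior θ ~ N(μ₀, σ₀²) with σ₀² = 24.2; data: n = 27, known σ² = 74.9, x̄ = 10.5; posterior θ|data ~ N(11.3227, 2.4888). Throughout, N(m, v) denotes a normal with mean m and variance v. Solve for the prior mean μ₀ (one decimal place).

With known observation variance, the Normal–Normal posterior has precision τ_n = τ₀ + n/σ² and mean μ_n = (τ₀μ₀ + (n/σ²)x̄)/τ_n.
Here τ₀ = 1/24.2 = 0.041322 and τ_data = 27/74.9 = 0.360481, so τ_n = 0.401803.
Rearranging for μ₀: μ₀ = (μ_n·τ_n − τ_data·x̄)/τ₀ = (11.3227·0.401803 − 0.360481·10.5) / 0.041322 = 0.764444/0.041322 ≈ 18.5.

μ₀ = 18.5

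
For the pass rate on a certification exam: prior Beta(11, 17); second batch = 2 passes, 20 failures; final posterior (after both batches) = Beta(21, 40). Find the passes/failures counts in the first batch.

Sequential conjugate updates are equivalent to a single update on the pooled data, so total successes = posterior α − prior α and total failures = posterior β − prior β.
Total across both batches: 21−11=10 passes, 40−17=23 failures.
Subtract the second batch: 10−2=8 passes and 23−20=3 failures.

8 passes and 3 failures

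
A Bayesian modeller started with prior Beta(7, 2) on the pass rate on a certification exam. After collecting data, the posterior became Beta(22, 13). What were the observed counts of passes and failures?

15 passes and 11 failures

Under Beta–binomial conjugacy the posterior parameters are (a+s, b+f).
So s = 22 − 7 = 15 and f = 13 − 2 = 11.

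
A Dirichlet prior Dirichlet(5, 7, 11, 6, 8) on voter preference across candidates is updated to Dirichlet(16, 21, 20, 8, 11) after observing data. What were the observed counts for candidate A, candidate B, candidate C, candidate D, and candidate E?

For a Dirichlet(α) prior with multinomial counts c, the posterior is Dirichlet(α + c) componentwise.
Counts are posterior − prior componentwise: 16−5=11, 21−7=14, 20−11=9, 8−6=2, 11−8=3.

counts (11, 14, 9, 2, 3)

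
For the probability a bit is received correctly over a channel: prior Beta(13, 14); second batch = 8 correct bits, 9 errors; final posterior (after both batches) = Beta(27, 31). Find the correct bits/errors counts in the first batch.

6 correct bits and 8 errors

Because Beta–binomial updating is additive in the counts, the combined data contributed (α_post−α_prior, β_post−β_prior) successes and failures.
Total across both batches: 27−13=14 correct bits, 31−14=17 errors.
Subtract the second batch: 14−8=6 correct bits and 17−9=8 errors.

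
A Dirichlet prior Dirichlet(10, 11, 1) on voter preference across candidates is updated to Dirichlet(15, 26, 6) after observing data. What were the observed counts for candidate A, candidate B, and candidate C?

For a Dirichlet(α) prior with multinomial counts c, the posterior is Dirichlet(α + c) componentwise.
Counts are posterior − prior componentwise: 15−10=5, 26−11=15, 6−1=5.

counts (5, 15, 5)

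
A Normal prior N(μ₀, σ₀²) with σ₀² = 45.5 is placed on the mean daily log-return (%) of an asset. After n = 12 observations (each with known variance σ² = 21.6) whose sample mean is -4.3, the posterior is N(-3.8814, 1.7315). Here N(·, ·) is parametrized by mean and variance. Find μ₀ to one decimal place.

With known observation variance, the Normal–Normal posterior has precision τ_n = τ₀ + n/σ² and mean μ_n = (τ₀μ₀ + (n/σ²)x̄)/τ_n.
Here τ₀ = 1/45.5 = 0.021978 and τ_data = 12/21.6 = 0.555556, so τ_n = 0.577534.
Rearranging for μ₀: μ₀ = (μ_n·τ_n − τ_data·x̄)/τ₀ = (-3.8814·0.577534 − 0.555556·-4.3) / 0.021978 = 0.147250/0.021978 ≈ 6.7.

μ₀ = 6.7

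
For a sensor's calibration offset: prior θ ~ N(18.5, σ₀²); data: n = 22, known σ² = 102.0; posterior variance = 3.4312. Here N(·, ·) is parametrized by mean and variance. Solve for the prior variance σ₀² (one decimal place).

σ₀² = 13.2

Posterior precision equals prior precision plus data precision: 1/σ_n² = 1/σ₀² + n/σ².
So 1/σ₀² = 1/3.4312 − 22/102.0 = 0.291443 − 0.215686 = 0.075757.
Hence σ₀² = 1/0.075757 ≈ 13.2.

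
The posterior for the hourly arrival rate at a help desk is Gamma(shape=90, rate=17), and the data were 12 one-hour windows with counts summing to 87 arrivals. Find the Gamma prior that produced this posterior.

Gamma–Poisson conjugacy: posterior shape = α + Σxᵢ, posterior rate = β + n.
So α = 90 − 87 = 3 and β = 17 − 12 = 5.

Gamma(shape=3, rate=5)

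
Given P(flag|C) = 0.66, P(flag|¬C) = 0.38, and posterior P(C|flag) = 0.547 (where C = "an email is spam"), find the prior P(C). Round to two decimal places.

P(C) = 0.41

In odds form, posterior odds = prior odds × likelihood ratio, so prior odds = posterior odds ÷ LR.
Posterior odds = 0.547/(1−0.547) = 1.2075. LR = 0.66/0.38 = 1.7368.
Prior odds = 1.2075/1.7368 = 0.6952, so P(C) = 0.6952/(1+0.6952) ≈ 0.41.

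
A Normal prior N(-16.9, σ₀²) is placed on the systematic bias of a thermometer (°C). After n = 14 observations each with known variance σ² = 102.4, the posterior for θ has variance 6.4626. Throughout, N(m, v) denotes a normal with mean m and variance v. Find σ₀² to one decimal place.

Posterior precision equals prior precision plus data precision: 1/σ_n² = 1/σ₀² + n/σ².
So 1/σ₀² = 1/6.4626 − 14/102.4 = 0.154736 − 0.136719 = 0.018017.
Hence σ₀² = 1/0.018017 ≈ 55.5.

σ₀² = 55.5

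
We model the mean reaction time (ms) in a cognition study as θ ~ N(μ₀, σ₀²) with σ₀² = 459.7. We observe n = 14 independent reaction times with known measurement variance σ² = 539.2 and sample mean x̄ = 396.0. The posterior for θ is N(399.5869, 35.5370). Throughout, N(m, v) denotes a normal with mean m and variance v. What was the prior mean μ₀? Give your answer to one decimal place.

The posterior mean is a precision-weighted average: μ_n = (τ₀μ₀ + τ_data·x̄)/(τ₀+τ_data), with τ₀=1/σ₀² and τ_data=n/σ².
Here τ₀ = 1/459.7 = 0.002175 and τ_data = 14/539.2 = 0.025964, so τ_n = 0.028139.
Rearranging for μ₀: μ₀ = (μ_n·τ_n − τ_data·x̄)/τ₀ = (399.5869·0.028139 − 0.025964·396.0) / 0.002175 = 0.962232/0.002175 ≈ 442.4.

μ₀ = 442.4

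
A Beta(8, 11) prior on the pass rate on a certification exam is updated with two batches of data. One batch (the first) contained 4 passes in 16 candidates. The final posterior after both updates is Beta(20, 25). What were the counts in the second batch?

8 passes and 2 failures

Because Beta–binomial updating is additive in the counts, the combined data contributed (α_post−α_prior, β_post−β_prior) successes and failures.
Total across both batches: 20−8=12 passes, 25−11=14 failures.
Subtract the first batch: 12−4=8 passes and 14−12=2 failures.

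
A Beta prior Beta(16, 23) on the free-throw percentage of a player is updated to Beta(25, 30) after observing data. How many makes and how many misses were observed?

9 makes and 7 misses

Beta is conjugate to the binomial likelihood: posterior = Beta(a+s, b+f).
Match parameters: s=25−16=9, f=30−23=7.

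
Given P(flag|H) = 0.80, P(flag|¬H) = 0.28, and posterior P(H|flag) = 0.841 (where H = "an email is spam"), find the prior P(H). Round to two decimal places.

In odds form, posterior odds = prior odds × likelihood ratio, so prior odds = posterior odds ÷ LR.
Posterior odds = 0.841/(1−0.841) = 5.2893. LR = 0.80/0.28 = 2.8571.
Prior odds = 5.2893/2.8571 = 1.8513, so P(H) = 1.8513/(1+1.8513) ≈ 0.65.

P(H) = 0.65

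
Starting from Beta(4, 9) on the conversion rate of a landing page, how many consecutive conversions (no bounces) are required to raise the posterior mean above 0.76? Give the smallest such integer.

k = 25

After k conversions and 0 bounces the posterior is Beta(4+k, 9), with mean (4+k)/(4+9+k).
Set (4+k)/(13+k) > 0.76 and solve: k > (0.76·13 − 4)/(1 − 0.76) = 24.500.
The smallest integer exceeding 24.500 is 25, and checking k=25: (29)/(38) = 0.7632 > 0.76.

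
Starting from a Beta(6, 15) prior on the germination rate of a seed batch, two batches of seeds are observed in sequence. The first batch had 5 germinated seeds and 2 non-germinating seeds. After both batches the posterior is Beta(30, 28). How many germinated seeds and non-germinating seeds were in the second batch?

Because Beta–binomial updating is additive in the counts, the combined data contributed (α_post−α_prior, β_post−β_prior) successes and failures.
Total across both batches: 30−6=24 germinated seeds, 28−15=13 non-germinating seeds.
Subtract the first batch: 24−5=19 germinated seeds and 13−2=11 non-germinating seeds.

19 germinated seeds and 11 non-germinating seeds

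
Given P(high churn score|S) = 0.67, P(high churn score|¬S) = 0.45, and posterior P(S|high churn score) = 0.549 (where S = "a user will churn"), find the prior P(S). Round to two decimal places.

P(S) = 0.45

In odds form, posterior odds = prior odds × likelihood ratio, so prior odds = posterior odds ÷ LR.
Posterior odds = 0.549/(1−0.549) = 1.2173. LR = 0.67/0.45 = 1.4889.
Prior odds = 1.2173/1.4889 = 0.8176, so P(S) = 0.8176/(1+0.8176) ≈ 0.45.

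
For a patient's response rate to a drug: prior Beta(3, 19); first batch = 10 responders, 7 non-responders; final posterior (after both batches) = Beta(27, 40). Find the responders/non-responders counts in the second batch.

14 responders and 14 non-responders

Because Beta–binomial updating is additive in the counts, the combined data contributed (α_post−α_prior, β_post−β_prior) successes and failures.
Total across both batches: 27−3=24 responders, 40−19=21 non-responders.
Subtract the first batch: 24−10=14 responders and 21−7=14 non-responders.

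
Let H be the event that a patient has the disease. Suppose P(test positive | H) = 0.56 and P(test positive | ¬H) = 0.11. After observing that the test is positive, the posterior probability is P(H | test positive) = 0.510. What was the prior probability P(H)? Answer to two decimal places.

Bayes' rule in odds form gives O(H|E) = O(H)·[P(E|H)/P(E|¬H)], hence O(H) = O(H|E)/LR.
Posterior odds = 0.510/(1−0.510) = 1.0408. LR = 0.56/0.11 = 5.0909.
Prior odds = 1.0408/5.0909 = 0.2044, so P(H) = 0.2044/(1+0.2044) ≈ 0.17.

P(H) = 0.17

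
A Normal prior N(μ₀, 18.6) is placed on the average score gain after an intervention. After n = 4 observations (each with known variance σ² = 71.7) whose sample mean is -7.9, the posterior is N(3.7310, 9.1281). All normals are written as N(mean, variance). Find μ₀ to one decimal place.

μ₀ = 15.8

With known observation variance, the Normal–Normal posterior has precision τ_n = τ₀ + n/σ² and mean μ_n = (τ₀μ₀ + (n/σ²)x̄)/τ_n.
Here τ₀ = 1/18.6 = 0.053763 and τ_data = 4/71.7 = 0.055788, so τ_n = 0.109551.
Rearranging for μ₀: μ₀ = (μ_n·τ_n − τ_data·x̄)/τ₀ = (3.7310·0.109551 − 0.055788·-7.9) / 0.053763 = 0.849460/0.053763 ≈ 15.8.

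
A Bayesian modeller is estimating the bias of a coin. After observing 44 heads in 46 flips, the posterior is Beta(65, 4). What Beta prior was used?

Beta(21, 2)

A Beta(α, β) prior with s successes and f failures in binomial data gives a Beta(α+s, β+f) posterior.
Subtract the data counts: 65−44=21, 4−2=2.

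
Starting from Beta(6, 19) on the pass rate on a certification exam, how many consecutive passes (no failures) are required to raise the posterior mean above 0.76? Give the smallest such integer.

k = 55

After k passes and 0 failures the posterior is Beta(6+k, 19), with mean (6+k)/(6+19+k).
Set (6+k)/(25+k) > 0.76 and solve: k > (0.76·25 − 6)/(1 − 0.76) = 54.167.
The smallest integer exceeding 54.167 is 55.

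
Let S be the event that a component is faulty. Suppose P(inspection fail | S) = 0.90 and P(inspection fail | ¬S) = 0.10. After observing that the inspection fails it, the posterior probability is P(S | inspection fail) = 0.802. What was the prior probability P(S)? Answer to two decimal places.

Bayes' rule in odds form gives O(S|E) = O(S)·[P(E|S)/P(E|¬S)], hence O(S) = O(S|E)/LR.
Posterior odds = 0.802/(1−0.802) = 4.0505. LR = 0.90/0.10 = 9.0000.
Prior odds = 4.0505/9.0000 = 0.4501, so P(S) = 0.4501/(1+0.4501) ≈ 0.31.

P(S) = 0.31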